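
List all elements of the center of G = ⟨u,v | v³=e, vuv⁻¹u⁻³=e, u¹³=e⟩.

An element z ∈ Z(G) iff z commutes with every generator.
For example e is central: e·u = u = u·e; e·v = v = v·e.
Whereas u ∉ Z(G) since u·v = uv ≠ u³v = v·u.
Checking each of the 39 elements this way gives Z(G) = {e}, of order 1.

Answer: {e}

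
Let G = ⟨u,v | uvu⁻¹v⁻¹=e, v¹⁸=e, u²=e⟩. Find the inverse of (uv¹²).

The order of (uv¹²) is 6 (smallest k with (uv¹²)ᵏ = e), so (uv¹²)⁻¹ = (uv¹²)⁵ = uv⁶.
Check: (uv¹²) · (uv⁶) → (uv¹²) · u = v¹²;   (v¹²) · v⁶ = e, giving e as required.

Answer: uv⁶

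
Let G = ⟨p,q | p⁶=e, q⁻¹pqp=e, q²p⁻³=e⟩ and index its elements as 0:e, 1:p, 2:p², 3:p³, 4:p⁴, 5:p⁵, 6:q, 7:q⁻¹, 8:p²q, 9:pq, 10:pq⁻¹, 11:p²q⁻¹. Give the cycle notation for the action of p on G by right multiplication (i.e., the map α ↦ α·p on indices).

(0 1 2 3 4 5)(6 11 10 7 8 9)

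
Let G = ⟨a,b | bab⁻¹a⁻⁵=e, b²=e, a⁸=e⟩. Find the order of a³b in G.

Compute successive powers until reaching e:
  (a³b)¹ = a³b, (a³b)² = a², (a³b)³ = a⁵b, (a³b)⁴ = a⁴, (a³b)⁵ = a⁷b, (a³b)⁶ = a⁶, (a³b)⁷ = ab, (a³b)⁸ = e.
The smallest positive k with (a³b)ᵏ = e is 8.

Answer: 8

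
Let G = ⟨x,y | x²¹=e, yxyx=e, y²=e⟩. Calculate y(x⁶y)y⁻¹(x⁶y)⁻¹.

[y, (x⁶y)] = y·(x⁶y)·y⁻¹·(x⁶y)⁻¹.
  y · (x⁶y) = x¹⁵
  (x¹⁵) · y = x¹⁵y
  (x¹⁵y) · (x⁶y) = x⁹

Answer: x⁹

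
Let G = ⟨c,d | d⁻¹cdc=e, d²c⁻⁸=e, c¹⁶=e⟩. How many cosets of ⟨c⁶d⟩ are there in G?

First find ord(c⁶d) by computing successive powers:
  (c⁶d)¹ = c⁶d, (c⁶d)² = c⁸, (c⁶d)³ = c⁶d⁻¹, (c⁶d)⁴ = e.
So |⟨c⁶d⟩| = ord(c⁶d) = 4. With |G| = 32, by Lagrange [G : ⟨c⁶d⟩] = 32/4 = 8.

Answer: 8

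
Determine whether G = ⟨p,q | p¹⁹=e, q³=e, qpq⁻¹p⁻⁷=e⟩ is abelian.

p·q = pq but q·p = p⁷q, so p·q ≠ q·p and G is not abelian.

Answer: No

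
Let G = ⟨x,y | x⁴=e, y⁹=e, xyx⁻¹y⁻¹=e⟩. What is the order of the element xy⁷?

Compute successive powers until reaching e:
  (xy⁷)¹ = xy⁷, (xy⁷)² = x²y⁵, (xy⁷)³ = x³y³, (xy⁷)⁴ = y, (xy⁷)⁵ = xy⁸, (xy⁷)⁶ = x²y⁶, (xy⁷)⁷ = x³y⁴, (xy⁷)⁸ = y², (xy⁷)⁹ = x, (xy⁷)¹⁰ = x²y⁷, (xy⁷)¹¹ = x³y⁵, (xy⁷)¹² = y³, (xy⁷)¹³ = xy, (xy⁷)¹⁴ = x²y⁸, (xy⁷)¹⁵ = x³y⁶, (xy⁷)¹⁶ = y⁴, (xy⁷)¹⁷ = xy², (xy⁷)¹⁸ = x², (xy⁷)¹⁹ = x³y⁷, (xy⁷)²⁰ = y⁵, (xy⁷)²¹ = xy³, (xy⁷)²² = x²y, (xy⁷)²³ = x³y⁸, (xy⁷)²⁴ = y⁶, (xy⁷)²⁵ = xy⁴, (xy⁷)²⁶ = x²y², (xy⁷)²⁷ = x³, (xy⁷)²⁸ = y⁷, (xy⁷)²⁹ = xy⁵, (xy⁷)³⁰ = x²y³, (xy⁷)³¹ = x³y, (xy⁷)³² = y⁸, (xy⁷)³³ = xy⁶, (xy⁷)³⁴ = x²y⁴, (xy⁷)³⁵ = x³y², (xy⁷)³⁶ = e.
The smallest positive k with (xy⁷)ᵏ = e is 36.

Answer: 36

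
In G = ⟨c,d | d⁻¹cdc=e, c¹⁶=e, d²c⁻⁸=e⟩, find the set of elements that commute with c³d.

⟨c³d⟩ ⊆ C_G(c³d) since powers of c³d commute with c³d; so |C_G(c³d)| ≥ |⟨c³d⟩| = 4.
By orbit–stabilizer, |C_G(c³d)| = |G| / |conj. class of c³d| = 32 / 8 = 4.
The 4 elements commuting with c³d are {e, c⁸, c³d, c³d⁻¹}.

Answer: {e, c⁸, c³d, c³d⁻¹}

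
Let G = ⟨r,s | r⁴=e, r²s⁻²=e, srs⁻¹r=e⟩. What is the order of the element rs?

Compute successive powers until reaching e:
  (rs)¹ = rs, (rs)² = r², (rs)³ = rs⁻¹, (rs)⁴ = e.
The smallest positive k with (rs)ᵏ = e is 4.

Answer: 4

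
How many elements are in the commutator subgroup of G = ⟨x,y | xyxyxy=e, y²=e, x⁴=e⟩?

G' = [G, G] is generated by all commutators. The generator-pair commutators are: [x, y] = x²yx.
The subgroup they normally generate is {e, x², xy, yx³, x²yx, x³y, x²yx³, yx, xyx², yx²y, x²yx²y, x³yx²}, of order 12.
Check: |G/G'| = 24/12 = 2 is the order of the abelianisation.

Answer: 12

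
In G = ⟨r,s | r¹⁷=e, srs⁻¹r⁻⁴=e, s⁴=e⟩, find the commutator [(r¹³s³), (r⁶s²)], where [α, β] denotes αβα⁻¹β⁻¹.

[(r¹³s³), (r⁶s²)] = (r¹³s³)·(r⁶s²)·(r¹³s³)⁻¹·(r⁶s²)⁻¹.
  (r¹³s³) · (r⁶s²) = r⁶s
  (r⁶s) · (r¹⁶s) = r²s²
  (r²s²) · (r⁶s²) = r¹³

Answer: r¹³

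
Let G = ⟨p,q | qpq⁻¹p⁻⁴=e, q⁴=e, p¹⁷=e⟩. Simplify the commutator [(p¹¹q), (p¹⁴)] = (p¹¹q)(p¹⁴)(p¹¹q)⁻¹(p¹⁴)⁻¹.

[(p¹¹q), (p¹⁴)] = (p¹¹q)·(p¹⁴)·(p¹¹q)⁻¹·(p¹⁴)⁻¹.
  (p¹¹q) · (p¹⁴) = p¹⁶q
  (p¹⁶q) · (p¹⁰q³) = p⁵
  (p⁵) · (p³) = p⁸

Answer: p⁸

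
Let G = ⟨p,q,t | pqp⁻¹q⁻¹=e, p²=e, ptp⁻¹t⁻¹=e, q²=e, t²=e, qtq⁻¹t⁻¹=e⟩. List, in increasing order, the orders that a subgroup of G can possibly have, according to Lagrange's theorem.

|G| = 8 = 2³. By Lagrange's theorem the order of any subgroup divides 8; the divisors of 8 are 1, 2, 4, 8.

Answer: 1, 2, 4, 8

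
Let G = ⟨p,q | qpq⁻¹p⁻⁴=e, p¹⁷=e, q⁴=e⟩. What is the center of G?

An element z ∈ Z(G) iff z commutes with every generator.
For example e is central: e·p = p = p·e; e·q = q = q·e.
Whereas p ∉ Z(G) since p·q = pq ≠ p⁴q = q·p.
Checking each of the 68 elements this way gives Z(G) = {e}, of order 1.

Answer: {e}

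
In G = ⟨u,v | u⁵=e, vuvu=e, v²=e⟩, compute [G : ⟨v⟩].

First find ord(v) by computing successive powers:
  v¹ = v, v² = e.
So |⟨v⟩| = ord(v) = 2. With |G| = 10, by Lagrange [G : ⟨v⟩] = 10/2 = 5.

Answer: 5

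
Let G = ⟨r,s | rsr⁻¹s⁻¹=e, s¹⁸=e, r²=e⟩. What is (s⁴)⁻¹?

The order of (s⁴) is 9 (smallest k with (s⁴)ᵏ = e), so (s⁴)⁻¹ = (s⁴)⁸ = s¹⁴.
Check: (s⁴) · (s¹⁴) → (s⁴) · s¹⁴ = e, giving e as required.

Answer: s¹⁴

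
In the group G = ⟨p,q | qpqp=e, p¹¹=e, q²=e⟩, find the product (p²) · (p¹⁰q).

Compute (p²) · (p¹⁰q) by multiplying left to right and reducing via the relations at each step:
  (p²) · p¹⁰ = p
  p · q = pq

Answer: pq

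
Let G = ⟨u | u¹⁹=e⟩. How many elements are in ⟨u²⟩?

|⟨u²⟩| equals the order of u². Compute successive powers until reaching e:
  (u²)¹ = u², (u²)² = u⁴, (u²)³ = u⁶, (u²)⁴ = u⁸, (u²)⁵ = u¹⁰, (u²)⁶ = u¹², (u²)⁷ = u¹⁴, (u²)⁸ = u¹⁶, (u²)⁹ = u¹⁸, (u²)¹⁰ = u, (u²)¹¹ = u³, (u²)¹² = u⁵, (u²)¹³ = u⁷, (u²)¹⁴ = u⁹, (u²)¹⁵ = u¹¹, (u²)¹⁶ = u¹³, (u²)¹⁷ = u¹⁵, (u²)¹⁸ = u¹⁷, (u²)¹⁹ = e.
The smallest positive k with (u²)ᵏ = e is 19, so |⟨u²⟩| = 19.

Answer: 19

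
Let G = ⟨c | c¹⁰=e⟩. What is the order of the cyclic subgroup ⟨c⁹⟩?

|⟨c⁹⟩| equals the order of c⁹. Compute successive powers until reaching e:
  (c⁹)¹ = c⁹, (c⁹)² = c⁸, (c⁹)³ = c⁷, (c⁹)⁴ = c⁶, (c⁹)⁵ = c⁵, (c⁹)⁶ = c⁴, (c⁹)⁷ = c³, (c⁹)⁸ = c², (c⁹)⁹ = c, (c⁹)¹⁰ = e.
The smallest positive k with (c⁹)ᵏ = e is 10, so |⟨c⁹⟩| = 10.

Answer: 10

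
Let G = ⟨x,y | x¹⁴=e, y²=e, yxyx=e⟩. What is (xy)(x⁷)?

Compute (xy) · (x⁷) by multiplying left to right and reducing via the relations at each step:
  (xy) · x⁷ = x⁸y

Answer: x⁸y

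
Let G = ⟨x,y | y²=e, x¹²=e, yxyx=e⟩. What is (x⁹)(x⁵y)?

Compute (x⁹) · (x⁵y) by multiplying left to right and reducing via the relations at each step:
  (x⁹) · x⁵ = x²
  (x²) · y = x²y

Answer: x²y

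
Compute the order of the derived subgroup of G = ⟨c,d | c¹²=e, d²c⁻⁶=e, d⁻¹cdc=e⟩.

G' = [G, G] is generated by all commutators. The generator-pair commutators are: [c, d] = c².
The subgroup they normally generate is {e, c², c⁴, c⁶, c⁸, c¹⁰}, of order 6.
Check: |G/G'| = 24/6 = 4 is the order of the abelianisation.

Answer: 6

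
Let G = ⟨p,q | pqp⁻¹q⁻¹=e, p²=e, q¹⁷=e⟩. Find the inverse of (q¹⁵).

The order of (q¹⁵) is 17 (smallest k with (q¹⁵)ᵏ = e), so (q¹⁵)⁻¹ = (q¹⁵)¹⁶ = q².
Check: (q¹⁵) · (q²) → (q¹⁵) · q² = e, giving e as required.

Answer: q²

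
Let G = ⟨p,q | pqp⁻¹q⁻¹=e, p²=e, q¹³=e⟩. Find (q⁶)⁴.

Compute successive powers of (q⁶), reducing at each step:
  (q⁶)²: (q⁶) · q⁶ = q¹²
  (q⁶)³: (q¹²) · q⁶ = q⁵
  (q⁶)⁴: (q⁵) · q⁶ = q¹¹

Answer: q¹¹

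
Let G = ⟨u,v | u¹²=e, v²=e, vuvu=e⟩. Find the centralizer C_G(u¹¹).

⟨u¹¹⟩ ⊆ C_G(u¹¹) since powers of u¹¹ commute with u¹¹; so |C_G(u¹¹)| ≥ |⟨u¹¹⟩| = 12.
By orbit–stabilizer, |C_G(u¹¹)| = |G| / |conj. class of u¹¹| = 24 / 2 = 12.
The 12 elements commuting with u¹¹ are {e, u, u², u³, u⁴, u⁵, u⁶, u⁷, u⁸, u⁹, u¹⁰, u¹¹}.

Answer: {e, u, u², u³, u⁴, u⁵, u⁶, u⁷, u⁸, u⁹, u¹⁰, u¹¹}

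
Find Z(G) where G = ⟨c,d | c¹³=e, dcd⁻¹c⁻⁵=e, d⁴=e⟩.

An element z ∈ Z(G) iff z commutes with every generator.
For example e is central: e·c = c = c·e; e·d = d = d·e.
Whereas c ∉ Z(G) since c·d = cd ≠ c⁵d = d·c.
Checking each of the 52 elements this way gives Z(G) = {e}, of order 1.

Answer: {e}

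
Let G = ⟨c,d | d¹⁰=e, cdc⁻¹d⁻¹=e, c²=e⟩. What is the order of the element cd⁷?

Compute successive powers until reaching e:
  (cd⁷)¹ = cd⁷, (cd⁷)² = d⁴, (cd⁷)³ = cd, (cd⁷)⁴ = d⁸, (cd⁷)⁵ = cd⁵, (cd⁷)⁶ = d², (cd⁷)⁷ = cd⁹, (cd⁷)⁸ = d⁶, (cd⁷)⁹ = cd³, (cd⁷)¹⁰ = e.
The smallest positive k with (cd⁷)ᵏ = e is 10.

Answer: 10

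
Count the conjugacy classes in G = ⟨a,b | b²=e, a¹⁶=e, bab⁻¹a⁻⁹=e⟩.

The conjugacy classes (representative and size) are:
  [e] (size 1), [a⁹] (size 2), [a²] (size 1), [a³] (size 2), [a⁴] (size 1), [a¹³] (size 2), [a⁶] (size 1), [a¹⁵] (size 2), [a⁸] (size 1), [a¹⁰] (size 1), [a¹²] (size 1), [a¹⁴] (size 1), [b] (size 2), [ab] (size 2), [a²b] (size 2), [a¹¹b] (size 2), [a⁴b] (size 2), [a¹³b] (size 2), [a¹⁴b] (size 2), [a¹⁵b] (size 2).
Class equation: 1 + 2 + 1 + 2 + 1 + 2 + 1 + 2 + 1 + 1 + 1 + 1 + 2 + 2 + 2 + 2 + 2 + 2 + 2 + 2 = 32 = |G|. So G has 20 conjugacy classes.

Answer: 20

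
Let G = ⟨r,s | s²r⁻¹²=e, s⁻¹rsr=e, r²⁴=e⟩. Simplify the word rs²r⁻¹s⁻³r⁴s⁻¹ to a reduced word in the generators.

Multiply left to right, reducing at each step:
  r · s² = r¹³
  (r¹³) · r⁻¹ = r¹²
  (r¹²) · s⁻³ = s⁻¹
  (s⁻¹) · r⁴ = r⁸s
  (r⁸s) · s⁻¹ = r⁸

Answer: r⁸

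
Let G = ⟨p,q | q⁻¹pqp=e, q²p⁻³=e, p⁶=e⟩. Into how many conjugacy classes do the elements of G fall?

The conjugacy classes (representative and size) are:
  [e] (size 1), [p] (size 2), [p²] (size 2), [p³] (size 1), [pq⁻¹] (size 3), [p²q⁻¹] (size 3).
Class equation: 1 + 2 + 2 + 1 + 3 + 3 = 12 = |G|. So G has 6 conjugacy classes.

Answer: 6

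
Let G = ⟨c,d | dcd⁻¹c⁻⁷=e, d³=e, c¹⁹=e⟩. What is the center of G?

An element z ∈ Z(G) iff z commutes with every generator.
For example e is central: e·c = c = c·e; e·d = d = d·e.
Whereas c ∉ Z(G) since c·d = cd ≠ c⁷d = d·c.
Checking each of the 57 elements this way gives Z(G) = {e}, of order 1.

Answer: {e}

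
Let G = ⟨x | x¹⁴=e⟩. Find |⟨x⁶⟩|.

|⟨x⁶⟩| equals the order of x⁶. Compute successive powers until reaching e:
  (x⁶)¹ = x⁶, (x⁶)² = x¹², (x⁶)³ = x⁴, (x⁶)⁴ = x¹⁰, (x⁶)⁵ = x², (x⁶)⁶ = x⁸, (x⁶)⁷ = e.
The smallest positive k with (x⁶)ᵏ = e is 7, so |⟨x⁶⟩| = 7.

Answer: 7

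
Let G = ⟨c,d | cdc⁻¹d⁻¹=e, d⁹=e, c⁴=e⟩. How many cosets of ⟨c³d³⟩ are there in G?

First find ord(c³d³) by computing successive powers:
  (c³d³)¹ = c³d³, (c³d³)² = c²d⁶, (c³d³)³ = c, (c³d³)⁴ = d³, (c³d³)⁵ = c³d⁶, (c³d³)⁶ = c², (c³d³)⁷ = cd³, (c³d³)⁸ = d⁶, (c³d³)⁹ = c³, (c³d³)¹⁰ = c²d³, (c³d³)¹¹ = cd⁶, (c³d³)¹² = e.
So |⟨c³d³⟩| = ord(c³d³) = 12. With |G| = 36, by Lagrange [G : ⟨c³d³⟩] = 36/12 = 3.

Answer: 3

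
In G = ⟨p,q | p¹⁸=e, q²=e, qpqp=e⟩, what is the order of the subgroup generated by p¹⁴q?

|⟨p¹⁴q⟩| equals the order of p¹⁴q. Compute successive powers until reaching e:
  (p¹⁴q)¹ = p¹⁴q, (p¹⁴q)² = e.
The smallest positive k with (p¹⁴q)ᵏ = e is 2, so |⟨p¹⁴q⟩| = 2.

Answer: 2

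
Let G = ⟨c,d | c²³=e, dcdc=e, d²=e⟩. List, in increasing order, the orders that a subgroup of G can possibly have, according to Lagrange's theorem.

|G| = 46 = 2 · 23. By Lagrange's theorem the order of any subgroup divides 46; the divisors of 46 are 1, 2, 23, 46.

Answer: 1, 2, 23, 46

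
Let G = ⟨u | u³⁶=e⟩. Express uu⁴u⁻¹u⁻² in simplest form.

Multiply left to right, reducing at each step:
  u · u⁴ = u⁵
  (u⁵) · u⁻¹ = u⁴
  (u⁴) · u⁻² = u²

Answer: u²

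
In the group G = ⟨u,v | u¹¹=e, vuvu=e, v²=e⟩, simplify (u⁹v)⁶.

Compute successive powers of (u⁹v), reducing at each step:
  (u⁹v)²: (u⁹v) · u⁹ = v;   v · v = e
  (u⁹v)³: e · u⁹ = u⁹;   (u⁹) · v = u⁹v
  (u⁹v)⁴: (u⁹v) · u⁹ = v;   v · v = e
  (u⁹v)⁵: e · u⁹ = u⁹;   (u⁹) · v = u⁹v
  (u⁹v)⁶: (u⁹v) · u⁹ = v;   v · v = e

Answer: e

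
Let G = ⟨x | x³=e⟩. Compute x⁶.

Compute successive powers of x, reducing at each step:
  x²: x · x = x²
  x³: (x²) · x = e
  x⁴: e · x = x
  x⁵: x · x = x²
  x⁶: (x²) · x = e

Answer: e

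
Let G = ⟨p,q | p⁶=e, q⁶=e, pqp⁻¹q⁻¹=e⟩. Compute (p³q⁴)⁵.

Compute successive powers of (p³q⁴), reducing at each step:
  (p³q⁴)²: (p³q⁴) · p³ = q⁴;   (q⁴) · q⁴ = q²
  (p³q⁴)³: (q²) · p³ = p³q²;   (p³q²) · q⁴ = p³
  (p³q⁴)⁴: (p³) · p³ = e;   e · q⁴ = q⁴
  (p³q⁴)⁵: (q⁴) · p³ = p³q⁴;   (p³q⁴) · q⁴ = p³q²

Answer: p³q²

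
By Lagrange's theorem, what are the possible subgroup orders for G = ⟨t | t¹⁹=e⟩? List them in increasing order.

|G| = 19 = 19. By Lagrange's theorem the order of any subgroup divides 19; the divisors of 19 are 1, 19.

Answer: 1, 19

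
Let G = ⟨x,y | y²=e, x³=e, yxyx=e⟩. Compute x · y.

Compute x · y by multiplying left to right and reducing via the relations at each step:
  x · y = xy

Answer: xy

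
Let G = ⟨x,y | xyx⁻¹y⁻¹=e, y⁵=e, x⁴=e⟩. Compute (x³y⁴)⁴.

Compute successive powers of (x³y⁴), reducing at each step:
  (x³y⁴)²: (x³y⁴) · x³ = x²y⁴;   (x²y⁴) · y⁴ = x²y³
  (x³y⁴)³: (x²y³) · x³ = xy³;   (xy³) · y⁴ = xy²
  (x³y⁴)⁴: (xy²) · x³ = y²;   (y²) · y⁴ = y

Answer: y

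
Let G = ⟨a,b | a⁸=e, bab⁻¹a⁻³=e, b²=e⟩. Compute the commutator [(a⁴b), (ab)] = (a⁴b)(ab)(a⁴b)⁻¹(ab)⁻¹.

[(a⁴b), (ab)] = (a⁴b)·(ab)·(a⁴b)⁻¹·(ab)⁻¹.
  (a⁴b) · (ab) = a⁷
  (a⁷) · (a⁴b) = a³b
  (a³b) · (a⁵b) = a²

Answer: a²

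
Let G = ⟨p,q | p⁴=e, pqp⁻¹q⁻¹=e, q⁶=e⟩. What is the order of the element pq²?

Compute successive powers until reaching e:
  (pq²)¹ = pq², (pq²)² = p²q⁴, (pq²)³ = p³, (pq²)⁴ = q², (pq²)⁵ = pq⁴, (pq²)⁶ = p², (pq²)⁷ = p³q², (pq²)⁸ = q⁴, (pq²)⁹ = p, (pq²)¹⁰ = p²q², (pq²)¹¹ = p³q⁴, (pq²)¹² = e.
The smallest positive k with (pq²)ᵏ = e is 12.

Answer: 12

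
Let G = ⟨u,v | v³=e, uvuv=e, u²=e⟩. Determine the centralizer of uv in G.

⟨uv⟩ ⊆ C_G(uv) since powers of uv commute with uv; so |C_G(uv)| ≥ |⟨uv⟩| = 2.
By orbit–stabilizer, |C_G(uv)| = |G| / |conj. class of uv| = 6 / 3 = 2.
The 2 elements commuting with uv are {e, uv}.

Answer: {e, uv}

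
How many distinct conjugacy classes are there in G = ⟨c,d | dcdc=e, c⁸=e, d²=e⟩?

The conjugacy classes (representative and size) are:
  [e] (size 1), [c] (size 2), [c⁶] (size 2), [c³] (size 2), [c⁴] (size 1), [d] (size 4), [c⁵d] (size 4).
Class equation: 1 + 2 + 2 + 2 + 1 + 4 + 4 = 16 = |G|. So G has 7 conjugacy classes.

Answer: 7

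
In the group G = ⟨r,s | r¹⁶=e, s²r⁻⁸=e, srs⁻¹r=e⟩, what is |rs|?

Compute successive powers until reaching e:
  (rs)¹ = rs, (rs)² = r⁸, (rs)³ = rs⁻¹, (rs)⁴ = e.
The smallest positive k with (rs)ᵏ = e is 4.

Answer: 4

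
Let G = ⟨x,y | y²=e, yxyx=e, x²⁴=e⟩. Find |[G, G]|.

G' = [G, G] is generated by all commutators. The generator-pair commutators are: [x, y] = x².
The subgroup they normally generate is {e, x², x⁴, x⁶, x⁸, x¹⁰, x¹², x¹⁴, x¹⁶, x¹⁸, x²⁰, x²²}, of order 12.
Check: |G/G'| = 48/12 = 4 is the order of the abelianisation.

Answer: 12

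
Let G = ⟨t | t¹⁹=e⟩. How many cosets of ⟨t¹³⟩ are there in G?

First find ord(t¹³) by computing successive powers:
  (t¹³)¹ = t¹³, (t¹³)² = t⁷, (t¹³)³ = t, (t¹³)⁴ = t¹⁴, (t¹³)⁵ = t⁸, (t¹³)⁶ = t², (t¹³)⁷ = t¹⁵, (t¹³)⁸ = t⁹, (t¹³)⁹ = t³, (t¹³)¹⁰ = t¹⁶, (t¹³)¹¹ = t¹⁰, (t¹³)¹² = t⁴, (t¹³)¹³ = t¹⁷, (t¹³)¹⁴ = t¹¹, (t¹³)¹⁵ = t⁵, (t¹³)¹⁶ = t¹⁸, (t¹³)¹⁷ = t¹², (t¹³)¹⁸ = t⁶, (t¹³)¹⁹ = e.
So |⟨t¹³⟩| = ord(t¹³) = 19. With |G| = 19, by Lagrange [G : ⟨t¹³⟩] = 19/19 = 1.

Answer: 1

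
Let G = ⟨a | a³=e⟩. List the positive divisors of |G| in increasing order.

|G| = 3 = 3. By Lagrange's theorem the order of any subgroup divides 3; the divisors of 3 are 1, 3.

Answer: 1, 3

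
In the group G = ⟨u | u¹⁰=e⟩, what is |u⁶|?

Compute successive powers until reaching e:
  (u⁶)¹ = u⁶, (u⁶)² = u², (u⁶)³ = u⁸, (u⁶)⁴ = u⁴, (u⁶)⁵ = e.
The smallest positive k with (u⁶)ᵏ = e is 5.

Answer: 5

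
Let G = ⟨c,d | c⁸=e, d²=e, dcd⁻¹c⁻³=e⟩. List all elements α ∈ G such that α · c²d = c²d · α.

⟨c²d⟩ ⊆ C_G(c²d) since powers of c²d commute with c²d; so |C_G(c²d)| ≥ |⟨c²d⟩| = 2.
By orbit–stabilizer, |C_G(c²d)| = |G| / |conj. class of c²d| = 16 / 4 = 4.
The 4 elements commuting with c²d are {e, c⁴, c²d, c⁶d}.

Answer: {e, c⁴, c²d, c⁶d}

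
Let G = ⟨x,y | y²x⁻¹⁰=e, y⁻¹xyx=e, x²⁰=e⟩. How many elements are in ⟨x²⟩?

|⟨x²⟩| equals the order of x². Compute successive powers until reaching e:
  (x²)¹ = x², (x²)² = x⁴, (x²)³ = x⁶, (x²)⁴ = x⁸, (x²)⁵ = x¹⁰, (x²)⁶ = x¹², (x²)⁷ = x¹⁴, (x²)⁸ = x¹⁶, (x²)⁹ = x¹⁸, (x²)¹⁰ = e.
The smallest positive k with (x²)ᵏ = e is 10, so |⟨x²⟩| = 10.

Answer: 10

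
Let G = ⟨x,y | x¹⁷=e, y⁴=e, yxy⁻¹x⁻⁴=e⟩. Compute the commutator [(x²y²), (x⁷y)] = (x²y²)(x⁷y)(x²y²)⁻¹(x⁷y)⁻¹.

[(x²y²), (x⁷y)] = (x²y²)·(x⁷y)·(x²y²)⁻¹·(x⁷y)⁻¹.
  (x²y²) · (x⁷y) = x¹²y³
  (x¹²y³) · (x²y²) = x⁴y
  (x⁴y) · (x¹¹y³) = x¹⁴

Answer: x¹⁴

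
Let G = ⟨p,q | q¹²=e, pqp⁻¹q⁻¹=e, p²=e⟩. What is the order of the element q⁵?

Compute successive powers until reaching e:
  (q⁵)¹ = q⁵, (q⁵)² = q¹⁰, (q⁵)³ = q³, (q⁵)⁴ = q⁸, (q⁵)⁵ = q, (q⁵)⁶ = q⁶, (q⁵)⁷ = q¹¹, (q⁵)⁸ = q⁴, (q⁵)⁹ = q⁹, (q⁵)¹⁰ = q², (q⁵)¹¹ = q⁷, (q⁵)¹² = e.
The smallest positive k with (q⁵)ᵏ = e is 12.

Answer: 12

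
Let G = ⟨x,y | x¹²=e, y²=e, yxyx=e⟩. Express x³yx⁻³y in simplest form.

Multiply left to right, reducing at each step:
  (x³) · y = x³y
  (x³y) · x⁻³ = x⁶y
  (x⁶y) · y = x⁶

Answer: x⁶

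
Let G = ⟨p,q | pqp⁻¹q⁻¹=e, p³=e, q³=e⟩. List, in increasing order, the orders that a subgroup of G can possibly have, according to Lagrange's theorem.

|G| = 9 = 3². By Lagrange's theorem the order of any subgroup divides 9; the divisors of 9 are 1, 3, 9.

Answer: 1, 3, 9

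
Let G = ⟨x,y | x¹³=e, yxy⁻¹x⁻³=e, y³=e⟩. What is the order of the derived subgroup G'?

G' = [G, G] is generated by all commutators. The generator-pair commutators are: [x, y] = x¹¹.
The subgroup they normally generate is {e, x, x², x³, x⁴, x⁵, x⁶, x⁷, x⁸, x⁹, x¹⁰, x¹¹, x¹²}, of order 13.
Check: |G/G'| = 39/13 = 3 is the order of the abelianisation.

Answer: 13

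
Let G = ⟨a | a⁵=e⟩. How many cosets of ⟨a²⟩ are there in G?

First find ord(a²) by computing successive powers:
  (a²)¹ = a², (a²)² = a⁴, (a²)³ = a, (a²)⁴ = a³, (a²)⁵ = e.
So |⟨a²⟩| = ord(a²) = 5. With |G| = 5, by Lagrange [G : ⟨a²⟩] = 5/5 = 1.

Answer: 1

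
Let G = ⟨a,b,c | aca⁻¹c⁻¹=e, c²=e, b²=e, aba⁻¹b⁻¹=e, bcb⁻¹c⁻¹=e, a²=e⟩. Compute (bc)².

Compute successive powers of (bc), reducing at each step:
  (bc)²: (bc) · b = c;   c · c = e

Answer: e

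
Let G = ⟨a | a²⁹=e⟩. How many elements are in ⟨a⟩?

|⟨a⟩| equals the order of a. Compute successive powers until reaching e:
  a¹ = a, a² = a², a³ = a³, a⁴ = a⁴, a⁵ = a⁵, a⁶ = a⁶, a⁷ = a⁷, a⁸ = a⁸, a⁹ = a⁹, a¹⁰ = a¹⁰, a¹¹ = a¹¹, a¹² = a¹², a¹³ = a¹³, a¹⁴ = a¹⁴, a¹⁵ = a¹⁵, a¹⁶ = a¹⁶, a¹⁷ = a¹⁷, a¹⁸ = a¹⁸, a¹⁹ = a¹⁹, a²⁰ = a²⁰, a²¹ = a²¹, a²² = a²², a²³ = a²³, a²⁴ = a²⁴, a²⁵ = a²⁵, a²⁶ = a²⁶, a²⁷ = a²⁷, a²⁸ = a²⁸, a²⁹ = e.
The smallest positive k with aᵏ = e is 29, so |⟨a⟩| = 29.

Answer: 29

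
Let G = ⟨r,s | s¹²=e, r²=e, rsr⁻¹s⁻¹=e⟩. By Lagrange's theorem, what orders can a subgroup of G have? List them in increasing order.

|G| = 24 = 2³ · 3. By Lagrange's theorem the order of any subgroup divides 24; the divisors of 24 are 1, 2, 3, 4, 6, 8, 12, 24.

Answer: 1, 2, 3, 4, 6, 8, 12, 24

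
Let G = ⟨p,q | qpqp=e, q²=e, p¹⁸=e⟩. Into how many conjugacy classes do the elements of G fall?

The conjugacy classes (representative and size) are:
  [e] (size 1), [p] (size 2), [p²] (size 2), [p³] (size 2), [p¹⁴] (size 2), [p⁵] (size 2), [p¹²] (size 2), [p⁷] (size 2), [p¹⁰] (size 2), [p⁹] (size 1), [p¹⁰q] (size 9), [pq] (size 9).
Class equation: 1 + 2 + 2 + 2 + 2 + 2 + 2 + 2 + 2 + 1 + 9 + 9 = 36 = |G|. So G has 12 conjugacy classes.

Answer: 12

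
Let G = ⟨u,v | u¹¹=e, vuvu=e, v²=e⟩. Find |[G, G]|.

G' = [G, G] is generated by all commutators. The generator-pair commutators are: [u, v] = u².
The subgroup they normally generate is {e, u, u², u³, u⁴, u⁵, u⁶, u⁷, u⁸, u⁹, u¹⁰}, of order 11.
Check: |G/G'| = 22/11 = 2 is the order of the abelianisation.

Answer: 11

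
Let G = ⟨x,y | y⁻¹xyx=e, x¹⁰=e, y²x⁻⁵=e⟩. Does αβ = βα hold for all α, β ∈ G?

x·y = xy but y·x = x⁴y⁻¹, so x·y ≠ y·x and G is not abelian.

Answer: No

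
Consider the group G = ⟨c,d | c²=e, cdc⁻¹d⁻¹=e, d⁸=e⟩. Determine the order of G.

Enumerate words in the generators, reducing via the relations: the distinct elements are
  {c, d, e, cd, d², d³, d⁴, d⁵, d⁶, d⁷, cd², cd³, cd⁴, cd⁵, cd⁶, cd⁷}.
No further products give new elements, so |G| = 16.

Answer: 16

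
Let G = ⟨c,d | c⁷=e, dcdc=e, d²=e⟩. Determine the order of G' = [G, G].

G' = [G, G] is generated by all commutators. The generator-pair commutators are: [c, d] = c².
The subgroup they normally generate is {e, c, c², c³, c⁴, c⁵, c⁶}, of order 7.
Check: |G/G'| = 14/7 = 2 is the order of the abelianisation.

Answer: 7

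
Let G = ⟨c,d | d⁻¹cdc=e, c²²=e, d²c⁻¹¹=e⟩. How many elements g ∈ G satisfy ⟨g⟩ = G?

⟨g⟩ = G would require ord(g) = |G| = 44, but the maximum element order in G is 22 < 44. So G is not cyclic and no single element generates it: the count is 0.

Answer: 0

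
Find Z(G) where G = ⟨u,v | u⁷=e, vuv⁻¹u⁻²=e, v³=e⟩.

An element z ∈ Z(G) iff z commutes with every generator.
For example e is central: e·u = u = u·e; e·v = v = v·e.
Whereas u ∉ Z(G) since u·v = uv ≠ u²v = v·u.
Checking each of the 21 elements this way gives Z(G) = {e}, of order 1.

Answer: {e}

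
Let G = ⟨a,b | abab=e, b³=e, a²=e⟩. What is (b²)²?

Compute successive powers of (b²), reducing at each step:
  (b²)²: (b²) · b² = b

Answer: b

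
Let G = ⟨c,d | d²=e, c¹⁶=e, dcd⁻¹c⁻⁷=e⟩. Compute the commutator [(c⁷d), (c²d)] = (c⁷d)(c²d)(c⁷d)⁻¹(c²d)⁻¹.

[(c⁷d), (c²d)] = (c⁷d)·(c²d)·(c⁷d)⁻¹·(c²d)⁻¹.
  (c⁷d) · (c²d) = c⁵
  (c⁵) · (c¹⁵d) = c⁴d
  (c⁴d) · (c²d) = c²

Answer: c²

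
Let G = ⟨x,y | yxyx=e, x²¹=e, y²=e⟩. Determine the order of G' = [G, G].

G' = [G, G] is generated by all commutators. The generator-pair commutators are: [x, y] = x².
The subgroup they normally generate is {e, x, x², x³, x⁴, x⁵, x⁶, x⁷, x⁸, x⁹, x¹⁰, x¹¹, x¹², x¹³, x¹⁴, x¹⁵, x¹⁶, x¹⁷, x¹⁸, x¹⁹, x²⁰}, of order 21.
Check: |G/G'| = 42/21 = 2 is the order of the abelianisation.

Answer: 21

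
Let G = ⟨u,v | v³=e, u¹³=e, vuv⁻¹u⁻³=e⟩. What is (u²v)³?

Compute successive powers of (u²v), reducing at each step:
  (u²v)²: (u²v) · u² = u⁸v;   (u⁸v) · v = u⁸v²
  (u²v)³: (u⁸v²) · u² = v²;   (v²) · v = e

Answer: e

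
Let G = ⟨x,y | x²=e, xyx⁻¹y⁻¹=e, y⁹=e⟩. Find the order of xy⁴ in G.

Compute successive powers until reaching e:
  (xy⁴)¹ = xy⁴, (xy⁴)² = y⁸, (xy⁴)³ = xy³, (xy⁴)⁴ = y⁷, (xy⁴)⁵ = xy², (xy⁴)⁶ = y⁶, (xy⁴)⁷ = xy, (xy⁴)⁸ = y⁵, (xy⁴)⁹ = x, (xy⁴)¹⁰ = y⁴, (xy⁴)¹¹ = xy⁸, (xy⁴)¹² = y³, (xy⁴)¹³ = xy⁷, (xy⁴)¹⁴ = y², (xy⁴)¹⁵ = xy⁶, (xy⁴)¹⁶ = y, (xy⁴)¹⁷ = xy⁵, (xy⁴)¹⁸ = e.
The smallest positive k with (xy⁴)ᵏ = e is 18.

Answer: 18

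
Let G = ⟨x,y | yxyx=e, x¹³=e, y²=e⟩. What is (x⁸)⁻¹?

The order of (x⁸) is 13 (smallest k with (x⁸)ᵏ = e), so (x⁸)⁻¹ = (x⁸)¹² = x⁵.
Check: (x⁸) · (x⁵) → (x⁸) · x⁵ = e, giving e as required.

Answer: x⁵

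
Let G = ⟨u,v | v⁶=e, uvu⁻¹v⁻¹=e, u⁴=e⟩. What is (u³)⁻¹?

The order of (u³) is 4 (smallest k with (u³)ᵏ = e), so (u³)⁻¹ = (u³)³ = u.
Check: (u³) · u → (u³) · u = e, giving e as required.

Answer: u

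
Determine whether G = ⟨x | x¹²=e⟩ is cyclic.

|G| = 12. The element x has order 12 (its powers give 12 distinct elements), so ⟨x⟩ = G and G is cyclic.

Answer: Yes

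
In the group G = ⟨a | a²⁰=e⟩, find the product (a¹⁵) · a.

Compute (a¹⁵) · a by multiplying left to right and reducing via the relations at each step:
  (a¹⁵) · a = a¹⁶

Answer: a¹⁶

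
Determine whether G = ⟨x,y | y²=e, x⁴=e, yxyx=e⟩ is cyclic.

Every cyclic group is abelian. But x·y = xy while y·x = x³y, so x·y ≠ y·x and G is not abelian. Hence G is not cyclic.

Answer: No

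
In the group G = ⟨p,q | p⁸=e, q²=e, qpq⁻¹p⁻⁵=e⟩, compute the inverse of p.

The order of p is 8 (smallest k with pᵏ = e), so p⁻¹ = p⁷ = p⁷.
Check: p · (p⁷) → p · p⁷ = e, giving e as required.

Answer: p⁷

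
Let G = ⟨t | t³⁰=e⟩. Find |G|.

G is generated by a single element, so G is cyclic. The relator gives t³⁰ = e and no smaller power is forced to be e, so the 30 powers {e, t, t², t³, t⁴, t⁵, t⁶, t⁷, t⁸, t⁹, t²², t²³, t²¹, t²⁰, t²⁴, t²⁵, t²⁶, t²⁷, t²⁸, t²⁹, t¹², t¹³, t¹¹, t¹⁰, t¹⁴, t¹⁵, t¹⁶, t¹⁷, t¹⁸, t¹⁹} are distinct. Hence |G| = 30.

Answer: 30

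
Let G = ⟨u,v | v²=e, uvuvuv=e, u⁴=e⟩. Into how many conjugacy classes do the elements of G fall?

The conjugacy classes (representative and size) are:
  [e] (size 1), [u³] (size 6), [u²vu²v] (size 3), [uvu³] (size 6), [vu³] (size 8).
Class equation: 1 + 6 + 3 + 6 + 8 = 24 = |G|. So G has 5 conjugacy classes.

Answer: 5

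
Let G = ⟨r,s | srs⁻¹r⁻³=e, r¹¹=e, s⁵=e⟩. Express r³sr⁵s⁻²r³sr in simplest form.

Multiply left to right, reducing at each step:
  (r³) · s = r³s
  (r³s) · r⁵ = r⁷s
  (r⁷s) · s⁻² = r⁷s⁴
  (r⁷s⁴) · r³ = r⁸s⁴
  (r⁸s⁴) · s = r⁸
  (r⁸) · r = r⁹

Answer: r⁹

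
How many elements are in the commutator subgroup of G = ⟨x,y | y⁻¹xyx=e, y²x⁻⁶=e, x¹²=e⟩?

G' = [G, G] is generated by all commutators. The generator-pair commutators are: [x, y] = x².
The subgroup they normally generate is {e, x², x⁴, x⁶, x⁸, x¹⁰}, of order 6.
Check: |G/G'| = 24/6 = 4 is the order of the abelianisation.

Answer: 6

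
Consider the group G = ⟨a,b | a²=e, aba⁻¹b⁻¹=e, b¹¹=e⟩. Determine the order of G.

Enumerate words in the generators, reducing via the relations: the distinct elements are
  {a, b, e, ab, b², b³, b⁴, b⁵, b⁶, b⁷, b⁸, b⁹, ab², ab³, ab⁴, ab⁵, ab⁶, ab⁷, ab⁸, ab⁹, b¹⁰, ab¹⁰}.
No further products give new elements, so |G| = 22.

Answer: 22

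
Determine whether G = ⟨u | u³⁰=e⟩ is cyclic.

|G| = 30. The element u has order 30 (its powers give 30 distinct elements), so ⟨u⟩ = G and G is cyclic.

Answer: Yes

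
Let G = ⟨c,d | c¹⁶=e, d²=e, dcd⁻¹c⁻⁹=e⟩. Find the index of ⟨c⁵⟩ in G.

First find ord(c⁵) by computing successive powers:
  (c⁵)¹ = c⁵, (c⁵)² = c¹⁰, (c⁵)³ = c¹⁵, (c⁵)⁴ = c⁴, (c⁵)⁵ = c⁹, (c⁵)⁶ = c¹⁴, (c⁵)⁷ = c³, (c⁵)⁸ = c⁸, (c⁵)⁹ = c¹³, (c⁵)¹⁰ = c², (c⁵)¹¹ = c⁷, (c⁵)¹² = c¹², (c⁵)¹³ = c, (c⁵)¹⁴ = c⁶, (c⁵)¹⁵ = c¹¹, (c⁵)¹⁶ = e.
So |⟨c⁵⟩| = ord(c⁵) = 16. With |G| = 32, by Lagrange [G : ⟨c⁵⟩] = 32/16 = 2.

Answer: 2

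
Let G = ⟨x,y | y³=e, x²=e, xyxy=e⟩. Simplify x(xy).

Compute x · (xy) by multiplying left to right and reducing via the relations at each step:
  x · x = e
  e · y = y

Answer: y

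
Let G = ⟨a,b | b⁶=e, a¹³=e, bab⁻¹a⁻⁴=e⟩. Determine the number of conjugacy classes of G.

The conjugacy classes (representative and size) are:
  [e] (size 1), [a⁴] (size 6), [a¹¹] (size 6), [a⁷b] (size 13), [a⁸b²] (size 13), [a¹²b³] (size 13), [a⁵b⁴] (size 13), [a¹¹b⁵] (size 13).
Class equation: 1 + 6 + 6 + 13 + 13 + 13 + 13 + 13 = 78 = |G|. So G has 8 conjugacy classes.

Answer: 8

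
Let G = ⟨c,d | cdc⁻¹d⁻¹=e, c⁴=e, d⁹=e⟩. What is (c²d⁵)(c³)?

Compute (c²d⁵) · (c³) by multiplying left to right and reducing via the relations at each step:
  (c²d⁵) · c³ = cd⁵

Answer: cd⁵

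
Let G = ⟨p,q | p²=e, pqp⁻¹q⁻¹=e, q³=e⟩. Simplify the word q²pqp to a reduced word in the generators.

Multiply left to right, reducing at each step:
  (q²) · p = pq²
  (pq²) · q = p
  p · p = e

Answer: e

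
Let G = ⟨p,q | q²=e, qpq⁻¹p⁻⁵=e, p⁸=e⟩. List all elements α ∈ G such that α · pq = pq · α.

⟨pq⟩ ⊆ C_G(pq) since powers of pq commute with pq; so |C_G(pq)| ≥ |⟨pq⟩| = 8.
By orbit–stabilizer, |C_G(pq)| = |G| / |conj. class of pq| = 16 / 2 = 8.
The 8 elements commuting with pq are {e, p², p⁴, p⁶, p⁵q, pq, p⁷q, p³q}.

Answer: {e, p², p⁴, p⁶, p⁵q, pq, p⁷q, p³q}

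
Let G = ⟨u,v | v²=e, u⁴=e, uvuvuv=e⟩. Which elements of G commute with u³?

⟨u³⟩ ⊆ C_G(u³) since powers of u³ commute with u³; so |C_G(u³)| ≥ |⟨u³⟩| = 4.
By orbit–stabilizer, |C_G(u³)| = |G| / |conj. class of u³| = 24 / 6 = 4.
The 4 elements commuting with u³ are {e, u, u², u³}.

Answer: {e, u, u², u³}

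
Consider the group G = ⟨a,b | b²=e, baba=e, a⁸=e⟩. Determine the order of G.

Enumerate words in the generators, reducing via the relations: the distinct elements are
  {a, b, e, ab, a², a³, a⁴, a⁵, a⁶, a⁷, a²b, a³b, a⁴b, a⁵b, a⁶b, a⁷b}.
No further products give new elements, so |G| = 16.

Answer: 16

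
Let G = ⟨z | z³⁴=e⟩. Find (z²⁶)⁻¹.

The order of (z²⁶) is 17 (smallest k with (z²⁶)ᵏ = e), so (z²⁶)⁻¹ = (z²⁶)¹⁶ = z⁸.
Check: (z²⁶) · (z⁸) → (z²⁶) · z⁸ = e, giving e as required.

Answer: z⁸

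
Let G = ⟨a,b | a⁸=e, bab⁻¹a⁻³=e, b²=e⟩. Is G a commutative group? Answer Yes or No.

a·b = ab but b·a = a³b, so a·b ≠ b·a and G is not abelian.

Answer: No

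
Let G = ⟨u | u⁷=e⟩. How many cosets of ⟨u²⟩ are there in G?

First find ord(u²) by computing successive powers:
  (u²)¹ = u², (u²)² = u⁴, (u²)³ = u⁶, (u²)⁴ = u, (u²)⁵ = u³, (u²)⁶ = u⁵, (u²)⁷ = e.
So |⟨u²⟩| = ord(u²) = 7. With |G| = 7, by Lagrange [G : ⟨u²⟩] = 7/7 = 1.

Answer: 1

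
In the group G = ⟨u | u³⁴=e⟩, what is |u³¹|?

Compute successive powers until reaching e:
  (u³¹)¹ = u³¹, (u³¹)² = u²⁸, (u³¹)³ = u²⁵, (u³¹)⁴ = u²², (u³¹)⁵ = u¹⁹, (u³¹)⁶ = u¹⁶, (u³¹)⁷ = u¹³, (u³¹)⁸ = u¹⁰, (u³¹)⁹ = u⁷, (u³¹)¹⁰ = u⁴, (u³¹)¹¹ = u, (u³¹)¹² = u³², (u³¹)¹³ = u²⁹, (u³¹)¹⁴ = u²⁶, (u³¹)¹⁵ = u²³, (u³¹)¹⁶ = u²⁰, (u³¹)¹⁷ = u¹⁷, (u³¹)¹⁸ = u¹⁴, (u³¹)¹⁹ = u¹¹, (u³¹)²⁰ = u⁸, (u³¹)²¹ = u⁵, (u³¹)²² = u², (u³¹)²³ = u³³, (u³¹)²⁴ = u³⁰, (u³¹)²⁵ = u²⁷, (u³¹)²⁶ = u²⁴, (u³¹)²⁷ = u²¹, (u³¹)²⁸ = u¹⁸, (u³¹)²⁹ = u¹⁵, (u³¹)³⁰ = u¹², (u³¹)³¹ = u⁹, (u³¹)³² = u⁶, (u³¹)³³ = u³, (u³¹)³⁴ = e.
The smallest positive k with (u³¹)ᵏ = e is 34.

Answer: 34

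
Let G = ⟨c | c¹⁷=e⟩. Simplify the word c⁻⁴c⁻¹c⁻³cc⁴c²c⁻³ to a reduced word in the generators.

Multiply left to right, reducing at each step:
  (c¹³) · c⁻¹ = c¹²
  (c¹²) · c⁻³ = c⁹
  (c⁹) · c = c¹⁰
  (c¹⁰) · c⁴ = c¹⁴
  (c¹⁴) · c² = c¹⁶
  (c¹⁶) · c⁻³ = c¹³

Answer: c¹³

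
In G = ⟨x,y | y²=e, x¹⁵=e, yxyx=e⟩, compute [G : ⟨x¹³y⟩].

First find ord(x¹³y) by computing successive powers:
  (x¹³y)¹ = x¹³y, (x¹³y)² = e.
So |⟨x¹³y⟩| = ord(x¹³y) = 2. With |G| = 30, by Lagrange [G : ⟨x¹³y⟩] = 30/2 = 15.

Answer: 15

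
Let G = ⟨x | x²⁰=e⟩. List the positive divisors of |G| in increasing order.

|G| = 20 = 2² · 5. By Lagrange's theorem the order of any subgroup divides 20; the divisors of 20 are 1, 2, 4, 5, 10, 20.

Answer: 1, 2, 4, 5, 10, 20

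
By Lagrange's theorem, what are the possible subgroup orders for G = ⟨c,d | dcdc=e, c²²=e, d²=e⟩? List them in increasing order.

|G| = 44 = 2² · 11. By Lagrange's theorem the order of any subgroup divides 44; the divisors of 44 are 1, 2, 4, 11, 22, 44.

Answer: 1, 2, 4, 11, 22, 44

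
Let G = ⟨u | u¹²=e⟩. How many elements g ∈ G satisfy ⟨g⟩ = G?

G is cyclic of order 12. An element generates G iff its order is 12, and a cyclic group of order 12 has exactly φ(12) = 4 such elements.

Answer: 4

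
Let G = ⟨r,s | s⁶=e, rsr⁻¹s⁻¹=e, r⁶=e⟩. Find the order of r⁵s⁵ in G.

Compute successive powers until reaching e:
  (r⁵s⁵)¹ = r⁵s⁵, (r⁵s⁵)² = r⁴s⁴, (r⁵s⁵)³ = r³s³, (r⁵s⁵)⁴ = r²s², (r⁵s⁵)⁵ = rs, (r⁵s⁵)⁶ = e.
The smallest positive k with (r⁵s⁵)ᵏ = e is 6.

Answer: 6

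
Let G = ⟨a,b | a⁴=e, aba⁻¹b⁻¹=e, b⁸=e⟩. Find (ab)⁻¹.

The order of (ab) is 8 (smallest k with (ab)ᵏ = e), so (ab)⁻¹ = (ab)⁷ = a³b⁷.
Check: (ab) · (a³b⁷) → (ab) · a³ = b;   b · b⁷ = e, giving e as required.

Answer: a³b⁷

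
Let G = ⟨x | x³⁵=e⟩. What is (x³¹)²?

Compute successive powers of (x³¹), reducing at each step:
  (x³¹)²: (x³¹) · x³¹ = x²⁷

Answer: x²⁷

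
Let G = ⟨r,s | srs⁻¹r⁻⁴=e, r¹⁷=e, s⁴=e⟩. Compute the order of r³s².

Compute successive powers until reaching e:
  (r³s²)¹ = r³s², (r³s²)² = e.
The smallest positive k with (r³s²)ᵏ = e is 2.

Answer: 2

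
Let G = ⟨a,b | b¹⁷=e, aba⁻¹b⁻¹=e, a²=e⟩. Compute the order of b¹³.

Compute successive powers until reaching e:
  (b¹³)¹ = b¹³, (b¹³)² = b⁹, (b¹³)³ = b⁵, (b¹³)⁴ = b, (b¹³)⁵ = b¹⁴, (b¹³)⁶ = b¹⁰, (b¹³)⁷ = b⁶, (b¹³)⁸ = b², (b¹³)⁹ = b¹⁵, (b¹³)¹⁰ = b¹¹, (b¹³)¹¹ = b⁷, (b¹³)¹² = b³, (b¹³)¹³ = b¹⁶, (b¹³)¹⁴ = b¹², (b¹³)¹⁵ = b⁸, (b¹³)¹⁶ = b⁴, (b¹³)¹⁷ = e.
The smallest positive k with (b¹³)ᵏ = e is 17.

Answer: 17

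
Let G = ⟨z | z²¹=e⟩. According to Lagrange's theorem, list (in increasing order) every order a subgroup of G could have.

|G| = 21 = 3 · 7. By Lagrange's theorem the order of any subgroup divides 21; the divisors of 21 are 1, 3, 7, 21.

Answer: 1, 3, 7, 21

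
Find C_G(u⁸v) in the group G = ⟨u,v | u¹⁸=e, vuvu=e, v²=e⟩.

⟨u⁸v⟩ ⊆ C_G(u⁸v) since powers of u⁸v commute with u⁸v; so |C_G(u⁸v)| ≥ |⟨u⁸v⟩| = 2.
By orbit–stabilizer, |C_G(u⁸v)| = |G| / |conj. class of u⁸v| = 36 / 9 = 4.
The 4 elements commuting with u⁸v are {e, u⁹, u¹⁷v, u⁸v}.

Answer: {e, u⁹, u¹⁷v, u⁸v}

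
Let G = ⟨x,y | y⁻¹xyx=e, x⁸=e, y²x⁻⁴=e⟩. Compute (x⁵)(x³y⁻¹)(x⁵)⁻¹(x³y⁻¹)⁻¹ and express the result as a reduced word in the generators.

[(x⁵), (x³y⁻¹)] = (x⁵)·(x³y⁻¹)·(x⁵)⁻¹·(x³y⁻¹)⁻¹.
  (x⁵) · (x³y⁻¹) = y⁻¹
  (y⁻¹) · (x³) = xy
  (xy) · (x³y) = x²

Answer: x²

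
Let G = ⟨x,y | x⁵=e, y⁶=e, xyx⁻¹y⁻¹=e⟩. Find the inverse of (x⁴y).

The order of (x⁴y) is 30 (smallest k with (x⁴y)ᵏ = e), so (x⁴y)⁻¹ = (x⁴y)²⁹ = xy⁵.
Check: (x⁴y) · (xy⁵) → (x⁴y) · x = y;   y · y⁵ = e, giving e as required.

Answer: xy⁵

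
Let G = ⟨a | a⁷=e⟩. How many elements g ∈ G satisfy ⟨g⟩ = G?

G is cyclic of order 7. An element generates G iff its order is 7, and a cyclic group of order 7 has exactly φ(7) = 6 such elements.

Answer: 6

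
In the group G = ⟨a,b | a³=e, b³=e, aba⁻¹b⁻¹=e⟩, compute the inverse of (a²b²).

The order of (a²b²) is 3 (smallest k with (a²b²)ᵏ = e), so (a²b²)⁻¹ = (a²b²)² = ab.
Check: (a²b²) · (ab) → (a²b²) · a = b²;   (b²) · b = e, giving e as required.

Answer: ab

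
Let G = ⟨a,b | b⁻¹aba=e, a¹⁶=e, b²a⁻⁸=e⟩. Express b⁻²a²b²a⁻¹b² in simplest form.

Multiply left to right, reducing at each step:
  (a⁸) · a² = a¹⁰
  (a¹⁰) · b² = a²
  (a²) · a⁻¹ = a
  a · b² = a⁹

Answer: a⁹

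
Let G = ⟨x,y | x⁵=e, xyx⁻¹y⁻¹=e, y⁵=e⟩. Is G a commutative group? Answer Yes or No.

Each pair of generators commutes: x·y = xy = y·x. Since the generators pairwise commute, every element of G commutes with every other, so G is abelian.

Answer: Yes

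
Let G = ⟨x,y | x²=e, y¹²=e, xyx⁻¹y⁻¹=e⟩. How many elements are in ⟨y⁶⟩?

|⟨y⁶⟩| equals the order of y⁶. Compute successive powers until reaching e:
  (y⁶)¹ = y⁶, (y⁶)² = e.
The smallest positive k with (y⁶)ᵏ = e is 2, so |⟨y⁶⟩| = 2.

Answer: 2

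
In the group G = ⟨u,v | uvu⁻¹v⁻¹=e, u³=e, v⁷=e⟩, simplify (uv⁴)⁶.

Compute successive powers of (uv⁴), reducing at each step:
  (uv⁴)²: (uv⁴) · u = u²v⁴;   (u²v⁴) · v⁴ = u²v
  (uv⁴)³: (u²v) · u = v;   v · v⁴ = v⁵
  (uv⁴)⁴: (v⁵) · u = uv⁵;   (uv⁵) · v⁴ = uv²
  (uv⁴)⁵: (uv²) · u = u²v²;   (u²v²) · v⁴ = u²v⁶
  (uv⁴)⁶: (u²v⁶) · u = v⁶;   (v⁶) · v⁴ = v³

Answer: v³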